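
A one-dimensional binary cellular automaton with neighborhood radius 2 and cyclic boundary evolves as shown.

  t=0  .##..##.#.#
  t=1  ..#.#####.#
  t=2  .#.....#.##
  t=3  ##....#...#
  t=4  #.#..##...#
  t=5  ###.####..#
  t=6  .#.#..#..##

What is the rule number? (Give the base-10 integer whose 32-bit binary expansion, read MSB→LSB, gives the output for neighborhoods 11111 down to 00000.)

1295806676

  [31] ##### => .  t=1,i=6
  [30] ####. => #  t=1,i=7
  [29] ###.# => .  t=1,i=8
  [28] ###.. => .  t=3,i=1
  [27] ##.## => #  t=5,i=3
  [26] ##.#. => #  t=0,i=7
  [25] ##..# => .  t=0,i=3
  [24] ##... => #  t=3,i=2
  [23] #.### => .  t=1,i=4
  [22] #.##. => .  t=0,i=1
  [21] #.#.# => #  t=0,i=8
  [20] #.#.. => #  t=1,i=10
  [19] #..## => #  t=0,i=4
  [18] #..#. => #  t=1,i=1
  [17] #...# => .  t=3,i=8
  [16] #.... => .  t=2,i=3
  [15] .#### => .  t=1,i=5
  [14] .###. => #  t=3,i=0
  [13] .##.# => #  t=0,i=6
  [12] .##.. => #  t=0,i=2
  [11] .#.## => .  t=0,i=0
  [10] .#.#. => .  t=0,i=9
  [9] .#..# => .  t=1,i=0
  [8] .#... => .  t=2,i=2
  [7] ..### => #  t=3,i=10
  [6] ..##. => #  t=0,i=5
  [5] ..#.# => .  t=1,i=2
  [4] ..#.. => #  t=3,i=6
  [3] ...## => .  t=3,i=9
  [2] ...#. => #  t=2,i=6
  [1] ....# => .  t=2,i=5
  [0] ..... => .  t=2,i=4
  bits 01001101001111000111000011010100 = 1295806676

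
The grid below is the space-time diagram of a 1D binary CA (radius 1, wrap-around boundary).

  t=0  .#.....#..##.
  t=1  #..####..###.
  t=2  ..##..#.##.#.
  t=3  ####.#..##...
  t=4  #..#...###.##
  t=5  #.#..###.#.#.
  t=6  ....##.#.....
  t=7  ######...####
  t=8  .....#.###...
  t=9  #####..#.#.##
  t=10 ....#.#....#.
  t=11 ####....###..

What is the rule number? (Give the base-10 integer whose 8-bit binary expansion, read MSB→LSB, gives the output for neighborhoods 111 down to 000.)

75

  ### -> .   bit 7 = 0  t=1,i=4
  ##. -> #   bit 6 = 1  t=0,i=11
  #.# -> .   bit 5 = 0  t=1,i=12
  #.. -> .   bit 4 = 0  t=0,i=2
  .## -> #   bit 3 = 1  t=0,i=10
  .#. -> .   bit 2 = 0  t=0,i=1
  ..# -> #   bit 1 = 1  t=0,i=0
  ... -> #   bit 0 = 1  t=0,i=3
  bits 01001011 = 75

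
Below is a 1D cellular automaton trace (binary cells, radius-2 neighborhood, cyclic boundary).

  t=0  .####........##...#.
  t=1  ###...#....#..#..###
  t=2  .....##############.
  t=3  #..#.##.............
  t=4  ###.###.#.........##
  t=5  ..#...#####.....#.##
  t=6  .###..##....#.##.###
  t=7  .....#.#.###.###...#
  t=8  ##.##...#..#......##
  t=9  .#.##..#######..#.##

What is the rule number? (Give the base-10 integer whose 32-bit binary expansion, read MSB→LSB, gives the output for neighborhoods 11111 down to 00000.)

610122646

  [31] ##### => .  t=1,i=0
  [30] ####. => .  t=0,i=3
  [29] ###.# => #  t=4,i=2
  [28] ###.. => .  t=0,i=4
  [27] ##.## => .  t=4,i=3
  [26] ##.#. => #  t=4,i=7
  [25] ##..# => .  t=5,i=0
  [24] ##... => .  t=0,i=5
  [23] #.### => .  t=4,i=4
  [22] #.##. => #  t=3,i=5
  [21] #.#.# => .  t=7,i=7
  [20] #.#.. => #  t=4,i=8
  [19] #..## => #  t=0,i=0
  [18] #..#. => #  t=1,i=13
  [17] #...# => .  t=0,i=16
  [16] #.... => #  t=0,i=6
  [15] .#### => #  t=0,i=2
  [14] .###. => .  t=4,i=5
  [13] .##.# => #  t=6,i=15
  [12] .##.. => #  t=0,i=14
  [11] .#.## => #  t=3,i=4
  [10] .#.#. => .  t=7,i=6
  [9] .#..# => #  t=0,i=19
  [8] .#... => #  t=1,i=7
  [7] ..### => #  t=0,i=1
  [6] ..##. => .  t=0,i=13
  [5] ..#.# => .  t=3,i=3
  [4] ..#.. => #  t=0,i=18
  [3] ...## => .  t=0,i=12
  [2] ...#. => #  t=0,i=17
  [1] ....# => #  t=0,i=11
  [0] ..... => .  t=0,i=7
  bits 00100100010111011011101110010110 = 610122646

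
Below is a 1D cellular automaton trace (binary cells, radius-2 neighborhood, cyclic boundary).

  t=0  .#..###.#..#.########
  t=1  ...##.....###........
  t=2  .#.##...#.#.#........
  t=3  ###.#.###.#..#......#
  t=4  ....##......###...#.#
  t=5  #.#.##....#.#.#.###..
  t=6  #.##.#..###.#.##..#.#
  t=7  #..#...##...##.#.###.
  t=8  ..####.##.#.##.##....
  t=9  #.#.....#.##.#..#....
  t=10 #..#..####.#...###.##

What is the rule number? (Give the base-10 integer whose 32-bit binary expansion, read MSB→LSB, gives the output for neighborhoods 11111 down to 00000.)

271464950

  nb #####: next=.  (t=0,i=15, bit31=0)
  nb ####.: next=.  (t=0,i=19, bit30=0)
  nb ###.#: next=.  (t=0,i=6, bit29=0)
  nb ###..: next=#  (t=1,i=12, bit28=1)
  nb ##.##: next=.  (t=6,i=1, bit27=0)
  nb ##.#.: next=.  (t=0,i=0, bit26=0)
  nb ##..#: next=.  (t=5,i=19, bit25=0)
  nb ##...: next=.  (t=1,i=5, bit24=0)
  nb #.###: next=.  (t=0,i=13, bit23=0)
  nb #.##.: next=.  (t=2,i=3, bit22=0)
  nb #.#.#: next=#  (t=2,i=10, bit21=1)
  nb #.#..: next=.  (t=0,i=1, bit20=0)
  nb #..##: next=#  (t=0,i=3, bit19=1)
  nb #..#.: next=#  (t=0,i=10, bit18=1)
  nb #...#: next=#  (t=2,i=6, bit17=1)
  nb #....: next=.  (t=1,i=6, bit16=0)
  nb .####: next=.  (t=0,i=14, bit15=0)
  nb .###.: next=.  (t=0,i=5, bit14=0)
  nb .##.#: next=#  (t=6,i=0, bit13=1)
  nb .##..: next=#  (t=1,i=4, bit12=1)
  nb .#.##: next=#  (t=0,i=12, bit11=1)
  nb .#.#.: next=.  (t=2,i=9, bit10=0)
  nb .#..#: next=.  (t=0,i=2, bit9=0)
  nb .#...: next=#  (t=2,i=13, bit8=1)
  nb ..###: next=#  (t=0,i=4, bit7=1)
  nb ..##.: next=#  (t=1,i=3, bit6=1)
  nb ..#.#: next=#  (t=0,i=11, bit5=1)
  nb ..#..: next=#  (t=3,i=13, bit4=1)
  nb ...##: next=.  (t=1,i=2, bit3=0)
  nb ...#.: next=#  (t=2,i=0, bit2=1)
  nb ....#: next=#  (t=1,i=1, bit1=1)
  nb .....: next=.  (t=1,i=0, bit0=0)
  bits 00010000001011100011100111110110 = 271464950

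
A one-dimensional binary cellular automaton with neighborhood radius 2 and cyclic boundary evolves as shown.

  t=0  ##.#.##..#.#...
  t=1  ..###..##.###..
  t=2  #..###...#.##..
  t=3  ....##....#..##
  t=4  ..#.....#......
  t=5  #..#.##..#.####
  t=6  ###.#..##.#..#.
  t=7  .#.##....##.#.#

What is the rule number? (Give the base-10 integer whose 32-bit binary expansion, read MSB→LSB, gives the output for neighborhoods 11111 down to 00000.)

  [31] ##### => #  t=5,i=13
  [30] ####. => .  t=5,i=14
  [29] ###.# => .  t=6,i=2
  [28] ###.. => #  t=1,i=4
  [27] ##.## => #  t=1,i=9
  [26] ##.#. => #  t=0,i=2
  [25] ##..# => #  t=0,i=7
  [24] ##... => .  t=1,i=13
  [23] #.### => .  t=1,i=10
  [22] #.##. => .  t=0,i=5
  [21] #.#.# => #  t=0,i=3
  [20] #.#.. => #  t=0,i=11
  [19] #..## => .  t=1,i=6
  [18] #..#. => #  t=0,i=8
  [17] #...# => .  t=0,i=13
  [16] #.... => .  t=1,i=14
  [15] .#### => .  t=5,i=12
  [14] .###. => #  t=1,i=3
  [13] .##.# => .  t=0,i=1
  [12] .##.. => .  t=0,i=6
  [11] .#.## => #  t=0,i=4
  [10] .#.#. => #  t=0,i=10
  [9] .#..# => .  t=2,i=1
  [8] .#... => #  t=0,i=12
  [7] ..### => .  t=1,i=2
  [6] ..##. => .  t=0,i=0
  [5] ..#.# => .  t=0,i=9
  [4] ..#.. => .  t=2,i=0
  [3] ...## => .  t=0,i=14
  [2] ...#. => .  t=2,i=8
  [1] ....# => #  t=1,i=0
  [0] ..... => #  t=4,i=5
  bits 10011110001101000100110100000011 = 2654227715

2654227715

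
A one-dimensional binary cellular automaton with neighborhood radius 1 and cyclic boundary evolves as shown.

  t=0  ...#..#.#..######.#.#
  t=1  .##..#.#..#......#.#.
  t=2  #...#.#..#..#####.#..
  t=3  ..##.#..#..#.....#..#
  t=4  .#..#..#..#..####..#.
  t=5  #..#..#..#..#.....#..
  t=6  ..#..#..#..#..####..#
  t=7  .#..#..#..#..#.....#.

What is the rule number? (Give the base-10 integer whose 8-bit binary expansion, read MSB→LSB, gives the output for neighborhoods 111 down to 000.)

  ###|.  b7=0 t=0,i=12
  ##.|.  b6=0 t=0,i=16
  #.#|#  b5=1 t=0,i=7
  #..|.  b4=0 t=0,i=0
  .##|.  b3=0 t=0,i=11
  .#.|.  b2=0 t=0,i=3
  ..#|#  b1=1 t=0,i=2
  ...|#  b0=1 t=0,i=1
  bits 00100011 = 35

35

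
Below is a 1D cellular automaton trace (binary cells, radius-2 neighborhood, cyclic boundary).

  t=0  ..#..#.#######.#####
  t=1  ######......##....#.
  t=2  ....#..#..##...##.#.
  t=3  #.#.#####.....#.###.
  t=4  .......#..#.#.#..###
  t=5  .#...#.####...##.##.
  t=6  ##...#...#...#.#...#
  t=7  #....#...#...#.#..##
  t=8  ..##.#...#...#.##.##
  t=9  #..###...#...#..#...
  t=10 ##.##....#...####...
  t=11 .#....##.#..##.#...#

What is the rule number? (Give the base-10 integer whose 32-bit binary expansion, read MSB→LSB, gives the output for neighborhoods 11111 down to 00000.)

1712677562

  nb #####: next=.  (t=0,i=9, bit31=0)
  nb ####.: next=#  (t=0,i=12, bit30=1)
  nb ###.#: next=#  (t=0,i=13, bit29=1)
  nb ###..: next=.  (t=0,i=19, bit28=0)
  nb ##.##: next=.  (t=0,i=14, bit27=0)
  nb ##.#.: next=#  (t=2,i=17, bit26=1)
  nb ##..#: next=#  (t=0,i=0, bit25=1)
  nb ##...: next=.  (t=1,i=6, bit24=0)
  nb #.###: next=.  (t=0,i=7, bit23=0)
  nb #.##.: next=.  (t=5,i=17, bit22=0)
  nb #.#.#: next=.  (t=3,i=0, bit21=0)
  nb #.#..: next=#  (t=2,i=18, bit20=1)
  nb #..##: next=.  (t=2,i=9, bit19=0)
  nb #..#.: next=#  (t=0,i=1, bit18=1)
  nb #...#: next=.  (t=2,i=13, bit17=0)
  nb #....: next=#  (t=1,i=7, bit16=1)
  nb .####: next=.  (t=0,i=8, bit15=0)
  nb .###.: next=#  (t=3,i=17, bit14=1)
  nb .##.#: next=#  (t=2,i=16, bit13=1)
  nb .##..: next=.  (t=1,i=13, bit12=0)
  nb .#.##: next=.  (t=0,i=6, bit11=0)
  nb .#.#.: next=.  (t=3,i=1, bit10=0)
  nb .#..#: next=#  (t=0,i=3, bit9=1)
  nb .#...: next=.  (t=2,i=19, bit8=0)
  nb ..###: next=#  (t=4,i=17, bit7=1)
  nb ..##.: next=.  (t=1,i=12, bit6=0)
  nb ..#.#: next=#  (t=0,i=5, bit5=1)
  nb ..#..: next=#  (t=0,i=2, bit4=1)
  nb ...##: next=#  (t=1,i=11, bit3=1)
  nb ...#.: next=.  (t=1,i=17, bit2=0)
  nb ....#: next=#  (t=1,i=10, bit1=1)
  nb .....: next=.  (t=1,i=8, bit0=0)
  bits 01100110000101010110001010111010 = 1712677562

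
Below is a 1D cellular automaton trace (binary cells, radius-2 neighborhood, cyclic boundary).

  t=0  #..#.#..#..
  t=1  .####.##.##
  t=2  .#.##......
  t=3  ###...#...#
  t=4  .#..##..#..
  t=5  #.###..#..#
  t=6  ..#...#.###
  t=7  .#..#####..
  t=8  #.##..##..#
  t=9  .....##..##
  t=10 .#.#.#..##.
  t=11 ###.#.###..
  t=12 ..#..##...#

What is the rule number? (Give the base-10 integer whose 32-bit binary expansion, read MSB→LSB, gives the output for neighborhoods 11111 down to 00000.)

3767471718

  [31] ##### => #  t=7,i=6
  [30] ####. => #  t=1,i=3
  [29] ###.# => #  t=1,i=4
  [28] ###.. => .  t=3,i=2
  [27] ##.## => .  t=1,i=0
  [26] ##.#. => .  t=11,i=3
  [25] ##..# => .  t=4,i=6
  [24] ##... => .  t=2,i=5
  [23] #.### => #  t=1,i=1
  [22] #.##. => .  t=1,i=6
  [21] #.#.# => .  t=10,i=3
  [20] #.#.. => .  t=0,i=5
  [19] #..## => #  t=4,i=3
  [18] #..#. => #  t=0,i=2
  [17] #...# => #  t=3,i=4
  [16] #.... => #  t=2,i=6
  [15] .#### => .  t=1,i=2
  [14] .###. => .  t=5,i=3
  [13] .##.# => .  t=1,i=7
  [12] .##.. => .  t=2,i=4
  [11] .#.## => #  t=2,i=2
  [10] .#.#. => #  t=0,i=4
  [9] .#..# => #  t=0,i=1
  [8] .#... => .  t=3,i=7
  [7] ..### => .  t=3,i=10
  [6] ..##. => #  t=4,i=4
  [5] ..#.# => #  t=0,i=3
  [4] ..#.. => .  t=0,i=0
  [3] ...## => .  t=3,i=9
  [2] ...#. => #  t=2,i=0
  [1] ....# => #  t=2,i=10
  [0] ..... => .  t=2,i=7
  bits 11100000100011110000111001100110 = 3767471718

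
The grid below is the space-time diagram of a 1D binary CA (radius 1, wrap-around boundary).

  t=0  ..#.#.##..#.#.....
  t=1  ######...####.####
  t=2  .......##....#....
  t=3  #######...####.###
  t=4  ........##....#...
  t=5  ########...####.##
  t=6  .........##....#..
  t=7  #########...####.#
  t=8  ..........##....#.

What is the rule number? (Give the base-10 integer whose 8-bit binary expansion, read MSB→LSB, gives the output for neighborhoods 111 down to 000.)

39

  [7] ### => .  t=1,i=0
  [6] ##. => .  t=0,i=7
  [5] #.# => #  t=0,i=3
  [4] #.. => .  t=0,i=8
  [3] .## => .  t=0,i=6
  [2] .#. => #  t=0,i=2
  [1] ..# => #  t=0,i=1
  [0] ... => #  t=0,i=0
  bits 00100111 = 39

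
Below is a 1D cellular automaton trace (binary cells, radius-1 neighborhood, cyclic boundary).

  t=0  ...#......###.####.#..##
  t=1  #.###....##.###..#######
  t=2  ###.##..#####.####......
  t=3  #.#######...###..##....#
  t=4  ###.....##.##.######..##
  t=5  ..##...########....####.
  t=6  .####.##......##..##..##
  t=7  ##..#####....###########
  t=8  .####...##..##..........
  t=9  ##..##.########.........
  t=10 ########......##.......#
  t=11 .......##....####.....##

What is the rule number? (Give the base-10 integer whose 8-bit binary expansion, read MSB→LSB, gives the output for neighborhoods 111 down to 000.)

126

  ###|.  b7=0 t=0,i=11
  ##.|#  b6=1 t=0,i=12
  #.#|#  b5=1 t=0,i=13
  #..|#  b4=1 t=0,i=0
  .##|#  b3=1 t=0,i=10
  .#.|#  b2=1 t=0,i=3
  ..#|#  b1=1 t=0,i=2
  ...|.  b0=0 t=0,i=1
  bits 01111110 = 126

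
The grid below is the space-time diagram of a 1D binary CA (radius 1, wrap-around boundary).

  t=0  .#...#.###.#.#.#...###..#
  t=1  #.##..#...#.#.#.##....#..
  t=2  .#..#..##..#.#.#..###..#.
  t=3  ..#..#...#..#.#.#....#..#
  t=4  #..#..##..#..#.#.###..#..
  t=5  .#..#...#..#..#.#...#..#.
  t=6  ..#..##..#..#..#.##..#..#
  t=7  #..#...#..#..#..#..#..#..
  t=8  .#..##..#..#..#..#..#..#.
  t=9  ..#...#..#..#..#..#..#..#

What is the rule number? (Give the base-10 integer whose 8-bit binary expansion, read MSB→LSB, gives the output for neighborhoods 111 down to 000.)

  nb ###: next=.  (t=0,i=8, bit7=0)
  nb ##.: next=.  (t=0,i=9, bit6=0)
  nb #.#: next=#  (t=0,i=0, bit5=1)
  nb #..: next=#  (t=0,i=2, bit4=1)
  nb .##: next=.  (t=0,i=7, bit3=0)
  nb .#.: next=.  (t=0,i=1, bit2=0)
  nb ..#: next=.  (t=0,i=4, bit1=0)
  nb ...: next=#  (t=0,i=3, bit0=1)
  bits 00110001 = 49

49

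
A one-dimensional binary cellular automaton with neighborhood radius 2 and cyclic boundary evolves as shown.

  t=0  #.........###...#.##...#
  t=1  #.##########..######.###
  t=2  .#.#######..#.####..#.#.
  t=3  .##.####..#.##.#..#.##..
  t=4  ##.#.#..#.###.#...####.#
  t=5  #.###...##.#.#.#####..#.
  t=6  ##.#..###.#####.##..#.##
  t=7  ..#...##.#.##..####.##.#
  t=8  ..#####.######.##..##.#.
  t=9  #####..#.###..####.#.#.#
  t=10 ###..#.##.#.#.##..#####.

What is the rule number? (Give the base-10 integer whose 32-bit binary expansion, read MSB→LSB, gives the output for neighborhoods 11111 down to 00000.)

  #####|#  b31=1 t=1,i=4
  ####.|.  b30=0 t=1,i=10
  ###.#|.  b29=0 t=1,i=0
  ###..|.  b28=0 t=0,i=12
  ##.##|#  b27=1 t=1,i=1
  ##.#.|#  b26=1 t=3,i=14
  ##..#|#  b25=1 t=1,i=12
  ##...|.  b24=0 t=0,i=1
  #.###|.  b23=0 t=1,i=2
  #.##.|#  b22=1 t=0,i=18
  #.#.#|#  b21=1 t=4,i=3
  #.#..|.  b20=0 t=2,i=22
  #..##|.  b19=0 t=1,i=13
  #..#.|.  b18=0 t=2,i=0
  #...#|#  b17=1 t=0,i=14
  #....|#  b16=1 t=0,i=2
  .####|#  b15=1 t=1,i=3
  .###.|#  b14=1 t=0,i=11
  .##.#|.  b13=0 t=3,i=2
  .##..|#  b12=1 t=0,i=0
  .#.##|#  b11=1 t=0,i=17
  .#.#.|#  b10=1 t=2,i=21
  .#..#|.  b9=0 t=2,i=23
  .#...|#  b8=1 t=4,i=15
  ..###|#  b7=1 t=0,i=10
  ..##.|#  b6=1 t=0,i=23
  ..#.#|#  b5=1 t=0,i=16
  ..#..|#  b4=1 t=7,i=2
  ...##|#  b3=1 t=0,i=9
  ...#.|#  b2=1 t=0,i=15
  ....#|#  b1=1 t=0,i=8
  .....|#  b0=1 t=0,i=3
  bits 10001110011000111101110111111111 = 2388909567

2388909567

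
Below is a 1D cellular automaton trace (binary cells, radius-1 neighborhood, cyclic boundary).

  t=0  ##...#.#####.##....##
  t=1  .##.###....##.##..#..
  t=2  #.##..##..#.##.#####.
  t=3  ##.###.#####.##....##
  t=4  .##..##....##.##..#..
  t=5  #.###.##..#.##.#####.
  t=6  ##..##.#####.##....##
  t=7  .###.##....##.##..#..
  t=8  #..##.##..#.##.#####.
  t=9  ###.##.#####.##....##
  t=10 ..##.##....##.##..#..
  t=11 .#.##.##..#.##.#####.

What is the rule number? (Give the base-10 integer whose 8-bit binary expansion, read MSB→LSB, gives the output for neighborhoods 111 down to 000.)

  ###|.  b7=0 t=0,i=0
  ##.|#  b6=1 t=0,i=1
  #.#|#  b5=1 t=0,i=6
  #..|#  b4=1 t=0,i=2
  .##|.  b3=0 t=0,i=7
  .#.|#  b2=1 t=0,i=5
  ..#|#  b1=1 t=0,i=4
  ...|.  b0=0 t=0,i=3
  bits 01110110 = 118

118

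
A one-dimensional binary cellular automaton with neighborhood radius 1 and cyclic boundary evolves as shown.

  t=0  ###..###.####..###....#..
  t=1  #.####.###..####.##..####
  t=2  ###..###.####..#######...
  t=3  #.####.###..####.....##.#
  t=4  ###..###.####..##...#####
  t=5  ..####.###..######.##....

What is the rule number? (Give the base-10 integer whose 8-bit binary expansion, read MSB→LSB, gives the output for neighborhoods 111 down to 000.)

126

  ###|.  b7=0 t=0,i=1
  ##.|#  b6=1 t=0,i=2
  #.#|#  b5=1 t=0,i=8
  #..|#  b4=1 t=0,i=3
  .##|#  b3=1 t=0,i=0
  .#.|#  b2=1 t=0,i=22
  ..#|#  b1=1 t=0,i=4
  ...|.  b0=0 t=0,i=19
  bits 01111110 = 126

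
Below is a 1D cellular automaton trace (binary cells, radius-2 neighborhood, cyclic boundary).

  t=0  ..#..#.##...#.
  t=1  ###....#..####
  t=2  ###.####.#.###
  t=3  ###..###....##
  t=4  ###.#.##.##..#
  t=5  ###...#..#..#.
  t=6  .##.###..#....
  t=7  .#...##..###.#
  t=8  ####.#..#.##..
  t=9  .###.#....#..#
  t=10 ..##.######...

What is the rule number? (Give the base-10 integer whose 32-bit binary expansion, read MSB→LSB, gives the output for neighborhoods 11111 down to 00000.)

  nb #####: next=#  (t=1,i=0, bit31=1)
  nb ####.: next=#  (t=1,i=1, bit30=1)
  nb ###.#: next=#  (t=2,i=2, bit29=1)
  nb ###..: next=#  (t=1,i=2, bit28=1)
  nb ##.##: next=.  (t=2,i=3, bit27=0)
  nb ##.#.: next=.  (t=2,i=8, bit26=0)
  nb ##..#: next=.  (t=3,i=3, bit25=0)
  nb ##...: next=.  (t=0,i=9, bit24=0)
  nb #.###: next=.  (t=2,i=4, bit23=0)
  nb #.##.: next=#  (t=0,i=7, bit22=1)
  nb #.#.#: next=.  (t=2,i=9, bit21=0)
  nb #.#..: next=#  (t=7,i=1, bit20=1)
  nb #..##: next=#  (t=1,i=9, bit19=1)
  nb #..#.: next=.  (t=0,i=4, bit18=0)
  nb #...#: next=#  (t=0,i=0, bit17=1)
  nb #....: next=#  (t=1,i=4, bit16=1)
  nb .####: next=#  (t=1,i=11, bit15=1)
  nb .###.: next=#  (t=3,i=6, bit14=1)
  nb .##.#: next=.  (t=4,i=7, bit13=0)
  nb .##..: next=.  (t=0,i=8, bit12=0)
  nb .#.##: next=.  (t=0,i=6, bit11=0)
  nb .#.#.: next=#  (t=7,i=0, bit10=1)
  nb .#..#: next=.  (t=0,i=3, bit9=0)
  nb .#...: next=#  (t=0,i=13, bit8=1)
  nb ..###: next=.  (t=1,i=10, bit7=0)
  nb ..##.: next=#  (t=6,i=1, bit6=1)
  nb ..#.#: next=.  (t=0,i=5, bit5=0)
  nb ..#..: next=#  (t=0,i=2, bit4=1)
  nb ...##: next=.  (t=3,i=11, bit3=0)
  nb ...#.: next=#  (t=0,i=1, bit2=1)
  nb ....#: next=#  (t=1,i=5, bit1=1)
  nb .....: next=.  (t=6,i=12, bit0=0)
  bits 11110000010110111100010101010110 = 4032546134

4032546134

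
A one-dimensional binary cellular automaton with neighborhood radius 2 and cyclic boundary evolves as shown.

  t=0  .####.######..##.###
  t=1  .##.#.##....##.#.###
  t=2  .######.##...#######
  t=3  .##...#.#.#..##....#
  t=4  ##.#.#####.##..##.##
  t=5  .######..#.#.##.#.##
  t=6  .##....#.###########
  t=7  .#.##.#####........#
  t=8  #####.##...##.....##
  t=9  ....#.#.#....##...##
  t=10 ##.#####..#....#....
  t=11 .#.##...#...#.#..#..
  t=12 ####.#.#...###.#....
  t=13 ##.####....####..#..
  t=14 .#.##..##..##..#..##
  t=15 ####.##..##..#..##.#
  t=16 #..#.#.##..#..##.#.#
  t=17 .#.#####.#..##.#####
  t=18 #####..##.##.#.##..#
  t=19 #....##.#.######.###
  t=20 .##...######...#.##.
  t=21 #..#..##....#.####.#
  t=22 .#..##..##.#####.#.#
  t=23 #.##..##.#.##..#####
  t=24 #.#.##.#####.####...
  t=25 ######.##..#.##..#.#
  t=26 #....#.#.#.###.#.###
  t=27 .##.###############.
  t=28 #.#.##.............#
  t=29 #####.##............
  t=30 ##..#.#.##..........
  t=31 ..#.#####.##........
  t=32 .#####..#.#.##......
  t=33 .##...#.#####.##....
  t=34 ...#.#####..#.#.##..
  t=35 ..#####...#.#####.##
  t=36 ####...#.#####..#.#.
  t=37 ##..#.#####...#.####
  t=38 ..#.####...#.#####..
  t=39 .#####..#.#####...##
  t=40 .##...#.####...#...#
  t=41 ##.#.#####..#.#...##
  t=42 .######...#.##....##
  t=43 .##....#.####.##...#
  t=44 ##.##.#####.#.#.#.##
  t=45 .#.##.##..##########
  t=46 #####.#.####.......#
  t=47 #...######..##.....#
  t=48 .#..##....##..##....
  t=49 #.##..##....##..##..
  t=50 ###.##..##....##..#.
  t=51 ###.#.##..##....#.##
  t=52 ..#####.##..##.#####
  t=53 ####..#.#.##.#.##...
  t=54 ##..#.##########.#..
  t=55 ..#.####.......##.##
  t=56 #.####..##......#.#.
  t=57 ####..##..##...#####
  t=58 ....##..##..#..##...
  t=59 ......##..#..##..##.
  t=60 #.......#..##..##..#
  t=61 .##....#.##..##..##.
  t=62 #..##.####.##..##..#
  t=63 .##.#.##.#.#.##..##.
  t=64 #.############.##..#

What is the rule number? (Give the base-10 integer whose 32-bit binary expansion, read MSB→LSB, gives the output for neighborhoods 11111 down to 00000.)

669642404

  [31] ##### => .  t=0,i=8
  [30] ####. => .  t=0,i=3
  [29] ###.# => #  t=0,i=4
  [28] ###.. => .  t=0,i=11
  [27] ##.## => .  t=0,i=0
  [26] ##.#. => #  t=1,i=3
  [25] ##..# => #  t=0,i=12
  [24] ##... => #  t=1,i=8
  [23] #.### => #  t=0,i=1
  [22] #.##. => #  t=1,i=1
  [21] #.#.# => #  t=1,i=4
  [20] #.#.. => .  t=3,i=10
  [19] #..## => #  t=0,i=13
  [18] #..#. => .  t=5,i=8
  [17] #...# => .  t=2,i=11
  [16] #.... => #  t=1,i=9
  [15] .#### => #  t=0,i=2
  [14] .###. => #  t=0,i=18
  [13] .##.# => #  t=0,i=15
  [12] .##.. => .  t=1,i=7
  [11] .#.## => #  t=1,i=5
  [10] .#.#. => #  t=3,i=7
  [9] .#..# => #  t=3,i=11
  [8] .#... => .  t=9,i=9
  [7] ..### => #  t=2,i=13
  [6] ..##. => .  t=0,i=14
  [5] ..#.# => #  t=3,i=6
  [4] ..#.. => .  t=10,i=10
  [3] ...## => .  t=1,i=11
  [2] ...#. => #  t=3,i=5
  [1] ....# => .  t=1,i=10
  [0] ..... => .  t=7,i=13
  bits 00100111111010011110111010100100 = 669642404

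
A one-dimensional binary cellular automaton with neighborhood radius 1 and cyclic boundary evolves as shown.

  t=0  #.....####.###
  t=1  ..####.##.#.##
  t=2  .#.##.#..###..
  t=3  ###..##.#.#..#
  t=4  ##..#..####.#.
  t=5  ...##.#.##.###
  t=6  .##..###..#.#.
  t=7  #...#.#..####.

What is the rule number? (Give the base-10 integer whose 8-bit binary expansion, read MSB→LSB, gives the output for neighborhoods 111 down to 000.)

  ### -> #   bit 7 = 1  t=0,i=7
  ##. -> .   bit 6 = 0  t=0,i=0
  #.# -> #   bit 5 = 1  t=0,i=10
  #.. -> .   bit 4 = 0  t=0,i=1
  .## -> .   bit 3 = 0  t=0,i=6
  .#. -> #   bit 2 = 1  t=1,i=10
  ..# -> #   bit 1 = 1  t=0,i=5
  ... -> #   bit 0 = 1  t=0,i=2
  bits 10100111 = 167

167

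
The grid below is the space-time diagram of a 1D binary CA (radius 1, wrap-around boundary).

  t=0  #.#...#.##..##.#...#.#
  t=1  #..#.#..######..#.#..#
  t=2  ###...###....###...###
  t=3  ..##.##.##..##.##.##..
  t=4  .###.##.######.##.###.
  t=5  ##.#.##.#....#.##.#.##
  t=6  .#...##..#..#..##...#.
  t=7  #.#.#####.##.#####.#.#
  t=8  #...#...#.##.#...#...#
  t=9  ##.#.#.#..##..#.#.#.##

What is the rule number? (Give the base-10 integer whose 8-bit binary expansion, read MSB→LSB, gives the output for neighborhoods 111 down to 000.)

90

  ### -> .   bit 7 = 0  t=1,i=9
  ##. -> #   bit 6 = 1  t=0,i=0
  #.# -> .   bit 5 = 0  t=0,i=1
  #.. -> #   bit 4 = 1  t=0,i=3
  .## -> #   bit 3 = 1  t=0,i=8
  .#. -> .   bit 2 = 0  t=0,i=2
  ..# -> #   bit 1 = 1  t=0,i=5
  ... -> .   bit 0 = 0  t=0,i=4
  bits 01011010 = 90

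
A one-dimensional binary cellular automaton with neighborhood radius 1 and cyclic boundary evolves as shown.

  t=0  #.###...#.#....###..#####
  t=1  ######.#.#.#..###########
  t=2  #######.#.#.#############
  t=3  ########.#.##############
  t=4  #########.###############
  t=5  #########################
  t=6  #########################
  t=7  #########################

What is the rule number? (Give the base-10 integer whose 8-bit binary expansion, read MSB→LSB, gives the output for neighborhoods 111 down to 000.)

  ###|#  b7=1 t=0,i=3
  ##.|#  b6=1 t=0,i=0
  #.#|#  b5=1 t=0,i=1
  #..|#  b4=1 t=0,i=5
  .##|#  b3=1 t=0,i=2
  .#.|.  b2=0 t=0,i=8
  ..#|#  b1=1 t=0,i=7
  ...|.  b0=0 t=0,i=6
  bits 11111010 = 250

250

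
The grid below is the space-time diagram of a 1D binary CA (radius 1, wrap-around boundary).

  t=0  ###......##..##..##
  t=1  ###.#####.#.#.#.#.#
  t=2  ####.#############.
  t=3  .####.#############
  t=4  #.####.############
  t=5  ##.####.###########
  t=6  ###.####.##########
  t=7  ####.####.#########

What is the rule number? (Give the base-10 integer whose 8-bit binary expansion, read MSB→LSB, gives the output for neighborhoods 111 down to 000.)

  ### -> #   bit 7 = 1  t=0,i=0
  ##. -> #   bit 6 = 1  t=0,i=2
  #.# -> #   bit 5 = 1  t=1,i=3
  #.. -> .   bit 4 = 0  t=0,i=3
  .## -> .   bit 3 = 0  t=0,i=9
  .#. -> #   bit 2 = 1  t=1,i=10
  ..# -> #   bit 1 = 1  t=0,i=8
  ... -> #   bit 0 = 1  t=0,i=4
  bits 11100111 = 231

231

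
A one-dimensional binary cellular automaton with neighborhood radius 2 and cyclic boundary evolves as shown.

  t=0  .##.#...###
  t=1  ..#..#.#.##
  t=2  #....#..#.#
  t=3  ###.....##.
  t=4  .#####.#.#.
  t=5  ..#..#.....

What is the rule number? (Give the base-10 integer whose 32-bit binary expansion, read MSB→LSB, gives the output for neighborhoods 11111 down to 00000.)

855767337

  nb #####: next=.  (t=4,i=3, bit31=0)
  nb ####.: next=.  (t=4,i=4, bit30=0)
  nb ###.#: next=#  (t=0,i=10, bit29=1)
  nb ###..: next=#  (t=3,i=2, bit28=1)
  nb ##.##: next=.  (t=0,i=0, bit27=0)
  nb ##.#.: next=.  (t=0,i=3, bit26=0)
  nb ##..#: next=#  (t=1,i=0, bit25=1)
  nb ##...: next=#  (t=2,i=1, bit24=1)
  nb #.###: next=.  (t=3,i=0, bit23=0)
  nb #.##.: next=.  (t=0,i=1, bit22=0)
  nb #.#.#: next=.  (t=1,i=7, bit21=0)
  nb #.#..: next=.  (t=0,i=4, bit20=0)
  nb #..##: next=.  (t=4,i=0, bit19=0)
  nb #..#.: next=.  (t=1,i=1, bit18=0)
  nb #...#: next=.  (t=0,i=6, bit17=0)
  nb #....: next=#  (t=2,i=2, bit16=1)
  nb .####: next=#  (t=4,i=2, bit15=1)
  nb .###.: next=#  (t=0,i=9, bit14=1)
  nb .##.#: next=#  (t=0,i=2, bit13=1)
  nb .##..: next=#  (t=1,i=10, bit12=1)
  nb .#.##: next=#  (t=1,i=8, bit11=1)
  nb .#.#.: next=.  (t=1,i=6, bit10=0)
  nb .#..#: next=.  (t=1,i=3, bit9=0)
  nb .#...: next=#  (t=0,i=5, bit8=1)
  nb ..###: next=.  (t=0,i=8, bit7=0)
  nb ..##.: next=.  (t=3,i=8, bit6=0)
  nb ..#.#: next=#  (t=1,i=5, bit5=1)
  nb ..#..: next=.  (t=1,i=2, bit4=0)
  nb ...##: next=#  (t=0,i=7, bit3=1)
  nb ...#.: next=.  (t=2,i=4, bit2=0)
  nb ....#: next=.  (t=2,i=3, bit1=0)
  nb .....: next=#  (t=3,i=5, bit0=1)
  bits 00110011000000011111100100101001 = 855767337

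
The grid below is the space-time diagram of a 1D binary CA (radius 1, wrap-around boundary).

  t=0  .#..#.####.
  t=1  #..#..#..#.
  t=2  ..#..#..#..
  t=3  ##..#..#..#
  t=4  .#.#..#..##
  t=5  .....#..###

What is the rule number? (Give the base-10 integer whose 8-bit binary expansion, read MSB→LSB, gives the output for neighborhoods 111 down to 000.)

  [7] ### => .  t=0,i=7
  [6] ##. => #  t=0,i=9
  [5] #.# => .  t=0,i=5
  [4] #.. => .  t=0,i=2
  [3] .## => #  t=0,i=6
  [2] .#. => .  t=0,i=1
  [1] ..# => #  t=0,i=0
  [0] ... => #  t=2,i=0
  bits 01001011 = 75

75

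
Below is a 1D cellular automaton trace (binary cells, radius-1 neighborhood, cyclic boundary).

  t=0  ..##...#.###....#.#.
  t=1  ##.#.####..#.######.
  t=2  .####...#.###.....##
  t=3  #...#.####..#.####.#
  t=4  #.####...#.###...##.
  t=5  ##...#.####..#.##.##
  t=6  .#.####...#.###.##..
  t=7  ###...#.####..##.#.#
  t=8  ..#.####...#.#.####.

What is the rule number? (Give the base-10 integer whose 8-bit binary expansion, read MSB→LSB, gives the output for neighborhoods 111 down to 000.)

  nb ###: next=.  (t=0,i=10, bit7=0)
  nb ##.: next=#  (t=0,i=3, bit6=1)
  nb #.#: next=#  (t=0,i=8, bit5=1)
  nb #..: next=.  (t=0,i=4, bit4=0)
  nb .##: next=.  (t=0,i=2, bit3=0)
  nb .#.: next=#  (t=0,i=7, bit2=1)
  nb ..#: next=#  (t=0,i=1, bit1=1)
  nb ...: next=#  (t=0,i=0, bit0=1)
  bits 01100111 = 103

103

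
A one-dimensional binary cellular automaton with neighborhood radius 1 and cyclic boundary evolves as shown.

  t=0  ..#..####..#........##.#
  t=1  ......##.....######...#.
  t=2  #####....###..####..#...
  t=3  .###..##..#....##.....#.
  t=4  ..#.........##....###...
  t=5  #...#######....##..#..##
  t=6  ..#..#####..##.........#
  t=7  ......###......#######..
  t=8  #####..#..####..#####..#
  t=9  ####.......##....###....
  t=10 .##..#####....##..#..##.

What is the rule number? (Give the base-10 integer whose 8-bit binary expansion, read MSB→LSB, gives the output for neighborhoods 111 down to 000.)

161

  nb ###: next=#  (t=0,i=6, bit7=1)
  nb ##.: next=.  (t=0,i=8, bit6=0)
  nb #.#: next=#  (t=0,i=22, bit5=1)
  nb #..: next=.  (t=0,i=0, bit4=0)
  nb .##: next=.  (t=0,i=5, bit3=0)
  nb .#.: next=.  (t=0,i=2, bit2=0)
  nb ..#: next=.  (t=0,i=1, bit1=0)
  nb ...: next=#  (t=0,i=13, bit0=1)
  bits 10100001 = 161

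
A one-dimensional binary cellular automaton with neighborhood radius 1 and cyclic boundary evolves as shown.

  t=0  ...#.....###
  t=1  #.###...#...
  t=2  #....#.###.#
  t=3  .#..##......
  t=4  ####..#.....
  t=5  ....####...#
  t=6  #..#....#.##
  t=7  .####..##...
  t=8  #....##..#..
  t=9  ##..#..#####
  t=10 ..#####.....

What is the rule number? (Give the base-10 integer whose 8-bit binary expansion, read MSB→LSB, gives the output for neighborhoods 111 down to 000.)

22

  ### -> .   bit 7 = 0  t=0,i=10
  ##. -> .   bit 6 = 0  t=0,i=11
  #.# -> .   bit 5 = 0  t=1,i=1
  #.. -> #   bit 4 = 1  t=0,i=0
  .## -> .   bit 3 = 0  t=0,i=9
  .#. -> #   bit 2 = 1  t=0,i=3
  ..# -> #   bit 1 = 1  t=0,i=2
  ... -> .   bit 0 = 0  t=0,i=1
  bits 00010110 = 22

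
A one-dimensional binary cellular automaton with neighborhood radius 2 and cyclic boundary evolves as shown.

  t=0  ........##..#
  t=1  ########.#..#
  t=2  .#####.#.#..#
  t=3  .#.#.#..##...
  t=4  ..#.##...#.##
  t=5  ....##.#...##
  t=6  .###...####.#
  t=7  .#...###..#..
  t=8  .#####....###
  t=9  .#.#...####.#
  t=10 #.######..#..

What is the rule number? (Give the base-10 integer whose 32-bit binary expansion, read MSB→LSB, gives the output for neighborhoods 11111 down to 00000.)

  nb #####: next=#  (t=1,i=1, bit31=1)
  nb ####.: next=.  (t=1,i=6, bit30=0)
  nb ###.#: next=#  (t=1,i=7, bit29=1)
  nb ###..: next=.  (t=6,i=3, bit28=0)
  nb ##.##: next=.  (t=8,i=0, bit27=0)
  nb ##.#.: next=.  (t=1,i=8, bit26=0)
  nb ##..#: next=.  (t=0,i=10, bit25=0)
  nb ##...: next=.  (t=3,i=10, bit24=0)
  nb #.###: next=#  (t=2,i=1, bit23=1)
  nb #.##.: next=#  (t=4,i=4, bit22=1)
  nb #.#.#: next=.  (t=2,i=7, bit21=0)
  nb #.#..: next=#  (t=1,i=9, bit20=1)
  nb #..##: next=.  (t=1,i=11, bit19=0)
  nb #..#.: next=.  (t=0,i=11, bit18=0)
  nb #...#: next=#  (t=4,i=7, bit17=1)
  nb #....: next=#  (t=0,i=1, bit16=1)
  nb .####: next=.  (t=1,i=0, bit15=0)
  nb .###.: next=.  (t=6,i=2, bit14=0)
  nb .##.#: next=.  (t=5,i=5, bit13=0)
  nb .##..: next=#  (t=0,i=9, bit12=1)
  nb .#.##: next=.  (t=2,i=0, bit11=0)
  nb .#.#.: next=#  (t=2,i=8, bit10=1)
  nb .#..#: next=.  (t=1,i=10, bit9=0)
  nb .#...: next=#  (t=0,i=0, bit8=1)
  nb ..###: next=#  (t=1,i=12, bit7=1)
  nb ..##.: next=.  (t=0,i=8, bit6=0)
  nb ..#.#: next=.  (t=2,i=12, bit5=0)
  nb ..#..: next=#  (t=0,i=12, bit4=1)
  nb ...##: next=#  (t=0,i=7, bit3=1)
  nb ...#.: next=.  (t=3,i=0, bit2=0)
  nb ....#: next=#  (t=0,i=6, bit1=1)
  nb .....: next=#  (t=0,i=2, bit0=1)
  bits 10100000110100110001010110011011 = 2698188187

2698188187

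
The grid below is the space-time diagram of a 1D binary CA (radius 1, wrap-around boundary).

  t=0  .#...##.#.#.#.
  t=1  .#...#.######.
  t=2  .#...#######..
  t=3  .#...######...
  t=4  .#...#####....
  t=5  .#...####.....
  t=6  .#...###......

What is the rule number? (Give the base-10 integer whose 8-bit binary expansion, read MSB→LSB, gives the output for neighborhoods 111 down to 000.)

172

  ###|#  b7=1 t=1,i=8
  ##.|.  b6=0 t=0,i=6
  #.#|#  b5=1 t=0,i=7
  #..|.  b4=0 t=0,i=2
  .##|#  b3=1 t=0,i=5
  .#.|#  b2=1 t=0,i=1
  ..#|.  b1=0 t=0,i=0
  ...|.  b0=0 t=0,i=3
  bits 10101100 = 172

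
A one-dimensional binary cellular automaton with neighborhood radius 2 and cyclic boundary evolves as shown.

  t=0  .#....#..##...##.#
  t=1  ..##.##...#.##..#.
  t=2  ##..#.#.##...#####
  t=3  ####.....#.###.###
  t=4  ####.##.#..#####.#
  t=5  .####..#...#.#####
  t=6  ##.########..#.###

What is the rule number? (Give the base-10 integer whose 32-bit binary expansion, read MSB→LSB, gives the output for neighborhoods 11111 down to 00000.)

4270281117

  ##### -> #   bit 31 = 1  t=2,i=15
  ####. -> #   bit 30 = 1  t=2,i=0
  ###.# -> #   bit 29 = 1  t=3,i=13
  ###.. -> #   bit 28 = 1  t=2,i=1
  ##.## -> #   bit 27 = 1  t=1,i=4
  ##.#. -> #   bit 26 = 1  t=0,i=16
  ##..# -> #   bit 25 = 1  t=1,i=14
  ##... -> .   bit 24 = 0  t=0,i=11
  #.### -> #   bit 23 = 1  t=3,i=11
  #.##. -> .   bit 22 = 0  t=1,i=5
  #.#.# -> .   bit 21 = 0  t=0,i=17
  #.#.. -> .   bit 20 = 0  t=0,i=1
  #..## -> .   bit 19 = 0  t=0,i=8
  #..#. -> #   bit 18 = 1  t=1,i=15
  #...# -> #   bit 17 = 1  t=0,i=12
  #.... -> #   bit 16 = 1  t=0,i=3
  .#### -> .   bit 15 = 0  t=2,i=14
  .###. -> #   bit 14 = 1  t=3,i=12
  .##.# -> .   bit 13 = 0  t=0,i=15
  .##.. -> #   bit 12 = 1  t=0,i=10
  .#.## -> .   bit 11 = 0  t=1,i=11
  .#.#. -> .   bit 10 = 0  t=0,i=0
  .#..# -> .   bit 9 = 0  t=0,i=7
  .#... -> #   bit 8 = 1  t=0,i=2
  ..### -> #   bit 7 = 1  t=2,i=13
  ..##. -> .   bit 6 = 0  t=0,i=9
  ..#.# -> .   bit 5 = 0  t=1,i=10
  ..#.. -> #   bit 4 = 1  t=0,i=6
  ...## -> #   bit 3 = 1  t=0,i=13
  ...#. -> #   bit 2 = 1  t=0,i=5
  ....# -> .   bit 1 = 0  t=0,i=4
  ..... -> #   bit 0 = 1  t=3,i=6
  bits 11111110100001110101000110011101 = 4270281117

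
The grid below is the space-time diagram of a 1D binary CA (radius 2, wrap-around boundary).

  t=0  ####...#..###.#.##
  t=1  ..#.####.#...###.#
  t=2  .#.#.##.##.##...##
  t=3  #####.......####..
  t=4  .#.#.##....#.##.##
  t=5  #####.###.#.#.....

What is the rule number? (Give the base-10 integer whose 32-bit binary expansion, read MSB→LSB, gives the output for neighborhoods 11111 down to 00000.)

1195351068

  [31] ##### => .  t=0,i=0
  [30] ####. => #  t=0,i=2
  [29] ###.# => .  t=0,i=12
  [28] ###.. => .  t=0,i=3
  [27] ##.## => .  t=2,i=7
  [26] ##.#. => #  t=0,i=13
  [25] ##..# => #  t=3,i=16
  [24] ##... => #  t=0,i=4
  [23] #.### => .  t=0,i=16
  [22] #.##. => .  t=2,i=5
  [21] #.#.# => #  t=0,i=14
  [20] #.#.. => #  t=1,i=9
  [19] #..## => #  t=0,i=9
  [18] #..#. => #  t=1,i=1
  [17] #...# => #  t=0,i=5
  [16] #.... => #  t=3,i=6
  [15] .#### => #  t=0,i=17
  [14] .###. => .  t=0,i=11
  [13] .##.# => .  t=2,i=6
  [12] .##.. => #  t=2,i=12
  [11] .#.## => #  t=0,i=15
  [10] .#.#. => #  t=2,i=2
  [9] .#..# => .  t=0,i=8
  [8] .#... => .  t=1,i=10
  [7] ..### => .  t=0,i=10
  [6] ..##. => .  t=2,i=16
  [5] ..#.# => .  t=1,i=2
  [4] ..#.. => #  t=0,i=7
  [3] ...## => #  t=1,i=12
  [2] ...#. => #  t=0,i=6
  [1] ....# => .  t=3,i=10
  [0] ..... => .  t=3,i=7
  bits 01000111001111111001110000011100 = 1195351068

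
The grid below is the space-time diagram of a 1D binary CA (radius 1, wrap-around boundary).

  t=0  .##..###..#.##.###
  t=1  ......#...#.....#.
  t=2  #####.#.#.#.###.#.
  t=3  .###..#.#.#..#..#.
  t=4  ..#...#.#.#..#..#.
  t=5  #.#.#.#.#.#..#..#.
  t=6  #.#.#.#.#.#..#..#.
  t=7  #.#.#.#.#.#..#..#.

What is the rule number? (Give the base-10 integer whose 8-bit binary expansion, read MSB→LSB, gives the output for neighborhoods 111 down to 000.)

  nb ###: next=#  (t=0,i=6, bit7=1)
  nb ##.: next=.  (t=0,i=2, bit6=0)
  nb #.#: next=.  (t=0,i=0, bit5=0)
  nb #..: next=.  (t=0,i=3, bit4=0)
  nb .##: next=.  (t=0,i=1, bit3=0)
  nb .#.: next=#  (t=0,i=10, bit2=1)
  nb ..#: next=.  (t=0,i=4, bit1=0)
  nb ...: next=#  (t=1,i=0, bit0=1)
  bits 10000101 = 133

133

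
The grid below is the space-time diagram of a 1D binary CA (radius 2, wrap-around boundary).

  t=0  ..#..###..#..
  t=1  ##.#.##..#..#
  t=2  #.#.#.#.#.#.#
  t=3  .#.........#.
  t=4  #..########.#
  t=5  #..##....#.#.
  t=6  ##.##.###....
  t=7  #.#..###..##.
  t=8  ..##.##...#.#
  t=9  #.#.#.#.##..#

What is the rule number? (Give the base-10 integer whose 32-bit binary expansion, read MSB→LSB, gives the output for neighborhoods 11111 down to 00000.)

1285020359

  nb #####: next=.  (t=4,i=5, bit31=0)
  nb ####.: next=#  (t=4,i=9, bit30=1)
  nb ###.#: next=.  (t=1,i=1, bit29=0)
  nb ###..: next=.  (t=0,i=7, bit28=0)
  nb ##.##: next=#  (t=4,i=11, bit27=1)
  nb ##.#.: next=#  (t=1,i=2, bit26=1)
  nb ##..#: next=.  (t=0,i=8, bit25=0)
  nb ##...: next=.  (t=5,i=5, bit24=0)
  nb #.###: next=#  (t=6,i=6, bit23=1)
  nb #.##.: next=.  (t=1,i=5, bit22=0)
  nb #.#.#: next=.  (t=1,i=3, bit21=0)
  nb #.#..: next=#  (t=5,i=0, bit20=1)
  nb #..##: next=.  (t=0,i=4, bit19=0)
  nb #..#.: next=#  (t=0,i=9, bit18=1)
  nb #...#: next=#  (t=8,i=8, bit17=1)
  nb #....: next=#  (t=0,i=12, bit16=1)
  nb .####: next=#  (t=4,i=4, bit15=1)
  nb .###.: next=#  (t=0,i=6, bit14=1)
  nb .##.#: next=.  (t=2,i=0, bit13=0)
  nb .##..: next=#  (t=1,i=6, bit12=1)
  nb .#.##: next=#  (t=1,i=4, bit11=1)
  nb .#.#.: next=.  (t=2,i=3, bit10=0)
  nb .#..#: next=#  (t=0,i=3, bit9=1)
  nb .#...: next=.  (t=0,i=11, bit8=0)
  nb ..###: next=#  (t=0,i=5, bit7=1)
  nb ..##.: next=#  (t=5,i=3, bit6=1)
  nb ..#.#: next=.  (t=5,i=9, bit5=0)
  nb ..#..: next=.  (t=0,i=2, bit4=0)
  nb ...##: next=.  (t=6,i=12, bit3=0)
  nb ...#.: next=#  (t=0,i=1, bit2=1)
  nb ....#: next=#  (t=0,i=0, bit1=1)
  nb .....: next=#  (t=3,i=4, bit0=1)
  bits 01001100100101111101101011000111 = 1285020359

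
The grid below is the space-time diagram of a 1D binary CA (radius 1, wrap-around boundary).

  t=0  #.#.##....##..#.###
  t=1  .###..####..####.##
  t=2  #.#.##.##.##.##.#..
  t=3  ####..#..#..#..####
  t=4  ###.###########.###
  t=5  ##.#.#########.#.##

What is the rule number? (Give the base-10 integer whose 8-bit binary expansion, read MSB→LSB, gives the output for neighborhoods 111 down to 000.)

  ### -> #   bit 7 = 1  t=0,i=17
  ##. -> .   bit 6 = 0  t=0,i=0
  #.# -> #   bit 5 = 1  t=0,i=1
  #.. -> #   bit 4 = 1  t=0,i=6
  .## -> .   bit 3 = 0  t=0,i=4
  .#. -> #   bit 2 = 1  t=0,i=2
  ..# -> #   bit 1 = 1  t=0,i=9
  ... -> #   bit 0 = 1  t=0,i=7
  bits 10110111 = 183

183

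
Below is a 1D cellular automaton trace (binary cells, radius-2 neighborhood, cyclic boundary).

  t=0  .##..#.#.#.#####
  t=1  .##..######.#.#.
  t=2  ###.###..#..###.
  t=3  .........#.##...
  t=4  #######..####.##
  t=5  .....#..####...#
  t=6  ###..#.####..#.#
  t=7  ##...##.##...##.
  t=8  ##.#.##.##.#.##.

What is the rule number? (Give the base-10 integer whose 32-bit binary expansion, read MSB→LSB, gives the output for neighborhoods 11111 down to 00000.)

1081851377

  nb #####: next=.  (t=0,i=13, bit31=0)
  nb ####.: next=#  (t=0,i=14, bit30=1)
  nb ###.#: next=.  (t=0,i=15, bit29=0)
  nb ###..: next=.  (t=2,i=6, bit28=0)
  nb ##.##: next=.  (t=0,i=0, bit27=0)
  nb ##.#.: next=.  (t=1,i=11, bit26=0)
  nb ##..#: next=.  (t=0,i=3, bit25=0)
  nb ##...: next=.  (t=3,i=13, bit24=0)
  nb #.###: next=.  (t=0,i=11, bit23=0)
  nb #.##.: next=#  (t=0,i=1, bit22=1)
  nb #.#.#: next=#  (t=0,i=7, bit21=1)
  nb #.#..: next=#  (t=1,i=14, bit20=1)
  nb #..##: next=#  (t=1,i=0, bit19=1)
  nb #..#.: next=.  (t=0,i=4, bit18=0)
  nb #...#: next=#  (t=5,i=13, bit17=1)
  nb #....: next=#  (t=3,i=14, bit16=1)
  nb .####: next=#  (t=0,i=12, bit15=1)
  nb .###.: next=.  (t=2,i=1, bit14=0)
  nb .##.#: next=#  (t=7,i=6, bit13=1)
  nb .##..: next=#  (t=0,i=2, bit12=1)
  nb .#.##: next=#  (t=0,i=10, bit11=1)
  nb .#.#.: next=#  (t=0,i=6, bit10=1)
  nb .#..#: next=.  (t=1,i=15, bit9=0)
  nb .#...: next=#  (t=5,i=0, bit8=1)
  nb ..###: next=#  (t=1,i=5, bit7=1)
  nb ..##.: next=#  (t=1,i=1, bit6=1)
  nb ..#.#: next=#  (t=0,i=5, bit5=1)
  nb ..#..: next=#  (t=2,i=9, bit4=1)
  nb ...##: next=.  (t=7,i=4, bit3=0)
  nb ...#.: next=.  (t=3,i=8, bit2=0)
  nb ....#: next=.  (t=3,i=7, bit1=0)
  nb .....: next=#  (t=3,i=0, bit0=1)
  bits 01000000011110111011110111110001 = 1081851377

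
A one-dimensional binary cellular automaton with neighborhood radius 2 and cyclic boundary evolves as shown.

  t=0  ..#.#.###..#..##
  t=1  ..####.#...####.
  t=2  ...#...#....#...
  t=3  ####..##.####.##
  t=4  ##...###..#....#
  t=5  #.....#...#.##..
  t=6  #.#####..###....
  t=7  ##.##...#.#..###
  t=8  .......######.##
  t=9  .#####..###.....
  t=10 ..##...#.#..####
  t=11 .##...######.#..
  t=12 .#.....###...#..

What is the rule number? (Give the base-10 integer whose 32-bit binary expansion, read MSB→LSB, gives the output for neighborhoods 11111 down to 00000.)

  ##### -> #   bit 31 = 1  t=3,i=0
  ####. -> .   bit 30 = 0  t=1,i=4
  ###.# -> .   bit 29 = 0  t=1,i=5
  ###.. -> .   bit 28 = 0  t=0,i=8
  ##.## -> .   bit 27 = 0  t=3,i=8
  ##.#. -> .   bit 26 = 0  t=1,i=6
  ##..# -> .   bit 25 = 0  t=0,i=0
  ##... -> .   bit 24 = 0  t=1,i=15
  #.### -> .   bit 23 = 0  t=0,i=6
  #.##. -> .   bit 22 = 0  t=5,i=12
  #.#.# -> #   bit 21 = 1  t=0,i=4
  #.#.. -> #   bit 20 = 1  t=1,i=7
  #..## -> #   bit 19 = 1  t=0,i=13
  #..#. -> .   bit 18 = 0  t=0,i=1
  #...# -> .   bit 17 = 0  t=1,i=0
  #.... -> #   bit 16 = 1  t=2,i=9
  .#### -> #   bit 15 = 1  t=1,i=3
  .###. -> #   bit 14 = 1  t=0,i=7
  .##.# -> #   bit 13 = 1  t=3,i=7
  .##.. -> .   bit 12 = 0  t=0,i=15
  .#.## -> #   bit 11 = 1  t=0,i=5
  .#.#. -> #   bit 10 = 1  t=0,i=3
  .#..# -> #   bit 9 = 1  t=0,i=12
  .#... -> .   bit 8 = 0  t=1,i=8
  ..### -> .   bit 7 = 0  t=1,i=2
  ..##. -> #   bit 6 = 1  t=0,i=14
  ..#.# -> #   bit 5 = 1  t=0,i=2
  ..#.. -> #   bit 4 = 1  t=0,i=11
  ...## -> .   bit 3 = 0  t=1,i=1
  ...#. -> #   bit 2 = 1  t=2,i=2
  ....# -> #   bit 1 = 1  t=2,i=1
  ..... -> #   bit 0 = 1  t=2,i=0
  bits 10000000001110011110111001110111 = 2151280247

2151280247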